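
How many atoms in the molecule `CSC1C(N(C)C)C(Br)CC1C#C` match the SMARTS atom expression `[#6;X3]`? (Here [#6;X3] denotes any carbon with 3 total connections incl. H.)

0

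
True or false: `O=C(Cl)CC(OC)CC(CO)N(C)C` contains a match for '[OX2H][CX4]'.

The pattern [OX2H][CX4] describes a hydroxyl oxygen bound to an sp3 (X4) carbon — an aliphatic alcohol.
The molecule carries a hydroxyl group (-OH), whose atoms satisfy every constraint of the query, so the pattern matches.

True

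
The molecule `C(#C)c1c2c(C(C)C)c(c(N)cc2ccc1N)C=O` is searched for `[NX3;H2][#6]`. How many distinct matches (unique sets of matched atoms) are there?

2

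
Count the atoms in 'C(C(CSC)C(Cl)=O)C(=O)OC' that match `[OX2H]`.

0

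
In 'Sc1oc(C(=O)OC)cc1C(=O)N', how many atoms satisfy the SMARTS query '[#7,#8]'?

5

Check the 13 heavy atoms by environment: 1× o (aromatic) → match; 4× c (aromatic) → no; 1× S → no; 3× C → no; 3× O → match; 1× N → match.
Summing the matching environments: 1 + 3 + 1 = 5 matching atoms.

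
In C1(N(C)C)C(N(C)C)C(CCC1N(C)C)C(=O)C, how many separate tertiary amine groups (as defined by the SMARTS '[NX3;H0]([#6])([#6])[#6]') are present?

3

[NX3;H0]([#6])([#6])[#6] is the SMARTS for a tertiary amine: a trivalent nitrogen with no H, bonded to three carbons.
The molecule carries 3 separate instances of a dimethylamino group (-N(CH3)2) meeting every constraint; each maps to a distinct set of atoms, giving 3 matches.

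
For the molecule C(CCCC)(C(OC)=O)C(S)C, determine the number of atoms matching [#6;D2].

3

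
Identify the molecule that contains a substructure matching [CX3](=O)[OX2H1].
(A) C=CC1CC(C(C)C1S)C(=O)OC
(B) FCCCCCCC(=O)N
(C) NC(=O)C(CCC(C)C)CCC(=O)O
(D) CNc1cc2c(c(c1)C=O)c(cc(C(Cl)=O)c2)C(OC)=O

C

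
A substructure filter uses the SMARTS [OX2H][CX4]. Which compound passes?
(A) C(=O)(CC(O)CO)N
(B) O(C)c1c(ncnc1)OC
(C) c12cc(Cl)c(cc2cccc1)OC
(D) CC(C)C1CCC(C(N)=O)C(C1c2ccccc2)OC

[OX2H][CX4] describes a hydroxyl oxygen bound to an sp3 (X4) carbon (an aliphatic alcohol).
(A) contains a hydroxyl group (-OH), which satisfies every atom and bond constraint.
(B) has a methoxy ether (-OCH3) but the oxygen has H0 (ether), not H1.
(C) has a methoxy ether (-OCH3) but the oxygen has H0 (ether), not H1.
(D) has a methoxy ether (-OCH3) but the oxygen has H0 (ether), not H1.
So the answer is (A).

A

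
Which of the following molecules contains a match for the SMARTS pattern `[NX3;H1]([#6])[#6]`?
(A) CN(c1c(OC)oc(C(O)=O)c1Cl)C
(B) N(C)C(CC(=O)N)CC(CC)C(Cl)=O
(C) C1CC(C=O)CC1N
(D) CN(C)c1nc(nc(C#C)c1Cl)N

B

[NX3;H1]([#6])[#6] describes a trivalent nitrogen with one H, bonded to two carbons (a secondary amine).
(A) has a dimethylamino group (-N(CH3)2) but the nitrogen has H0, not H1.
(B) contains an N-methylamino group (-NHCH3), which satisfies every atom and bond constraint.
(C) has a primary amino group (-NH2) but the nitrogen has H2 and only one carbon neighbour.
(D) has a primary amino group (-NH2) but the nitrogen has H2 and only one carbon neighbour.
So the answer is (B).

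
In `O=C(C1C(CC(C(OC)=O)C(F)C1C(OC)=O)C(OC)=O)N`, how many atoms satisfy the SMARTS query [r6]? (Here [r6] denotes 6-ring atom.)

The query [r6] means: r6 matches atoms in a six-membered ring.
Check the 22 heavy atoms by environment: 6× C (in 6-ring) → match; 1× F (acyclic) → no; 7× C (acyclic) → no; 7× O (acyclic) → no; 1× N (acyclic) → no.
That gives 6 matching atoms.

6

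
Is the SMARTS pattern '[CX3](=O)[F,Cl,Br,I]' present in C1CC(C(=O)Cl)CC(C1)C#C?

Yes

The pattern [CX3](=O)[F,Cl,Br,I] describes a carbonyl carbon bonded to a halogen — an acyl halide.
The molecule carries an acyl chloride (-C(=O)Cl), whose atoms satisfy every constraint of the query, so the pattern matches.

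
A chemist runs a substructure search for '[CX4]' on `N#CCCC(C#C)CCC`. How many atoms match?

6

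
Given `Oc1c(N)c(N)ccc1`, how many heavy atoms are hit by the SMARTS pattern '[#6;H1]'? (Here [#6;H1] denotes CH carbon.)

The query [#6;H1] means: any carbon bearing exactly one hydrogen.
Check the 9 heavy atoms by environment: 3× c (aromatic, H0) → no; 3× c (aromatic, H1) → match; 2× N (H2) → no; 1× O (H1) → no.
That gives 3 matching atoms.

3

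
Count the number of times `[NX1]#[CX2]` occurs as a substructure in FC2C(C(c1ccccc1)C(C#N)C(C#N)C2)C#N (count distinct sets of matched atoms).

3

[NX1]#[CX2] is the SMARTS for a nitrile: a nitrogen triple-bonded to a two-connected carbon.
The molecule carries 3 separate instances of a nitrile (-C#N) meeting every constraint; each maps to a distinct set of atoms, giving 3 matches.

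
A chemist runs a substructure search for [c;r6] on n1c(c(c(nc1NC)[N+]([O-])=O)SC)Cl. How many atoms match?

4

The query [c;r6] means: aromatic carbon that belongs to a six-membered ring.
Check the 14 heavy atoms by environment: 2× n (aromatic, in 6-ring) → no; 4× c (aromatic, in 6-ring) → match; 1× S (acyclic) → no; 2× C (acyclic) → no; 1× N (acyclic) → no; 1× Cl (acyclic) → no; 1× N (charge +1, acyclic) → no; 1× O (charge -1, acyclic) → no; 1× O (acyclic) → no.
That gives 4 matching atoms.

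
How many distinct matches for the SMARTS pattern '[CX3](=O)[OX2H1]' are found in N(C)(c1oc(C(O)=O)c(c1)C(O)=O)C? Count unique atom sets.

2

[CX3](=O)[OX2H1] is the SMARTS for a carboxylic acid: an sp2 carbon double-bonded to O and single-bonded to an -OH oxygen.
The molecule carries 2 separate instances of a carboxylic acid group (-C(=O)OH) meeting every constraint; each maps to a distinct set of atoms, giving 2 matches.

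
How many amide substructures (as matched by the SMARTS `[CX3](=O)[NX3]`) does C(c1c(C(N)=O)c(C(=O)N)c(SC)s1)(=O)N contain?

3

[CX3](=O)[NX3] is the SMARTS for an amide: a carbonyl carbon bonded to a trivalent nitrogen.
The molecule carries 3 separate instances of a primary amide (-C(=O)NH2) meeting every constraint; each maps to a distinct set of atoms, giving 3 matches.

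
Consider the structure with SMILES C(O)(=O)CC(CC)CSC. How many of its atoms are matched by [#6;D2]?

Check the 10 heavy atoms by environment: 3× C (D2) → match; 2× C (D3) → no; 2× C (D1) → no; 1× S (D2) → no; 2× O (D1) → no.
That gives 3 matching atoms.

3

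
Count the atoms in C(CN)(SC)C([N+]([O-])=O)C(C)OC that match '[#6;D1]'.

3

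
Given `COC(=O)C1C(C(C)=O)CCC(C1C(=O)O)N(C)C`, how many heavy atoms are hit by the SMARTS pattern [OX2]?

2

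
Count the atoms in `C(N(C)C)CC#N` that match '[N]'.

The query [N] means: uppercase N matches aliphatic (non-aromatic) nitrogen only.
Check the 7 heavy atoms by environment: 5× C → no; 2× N → match.
That gives 2 matching atoms.

2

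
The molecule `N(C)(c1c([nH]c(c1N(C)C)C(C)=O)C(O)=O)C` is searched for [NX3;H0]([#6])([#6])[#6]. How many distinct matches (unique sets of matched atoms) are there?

2

[NX3;H0]([#6])([#6])[#6] is the SMARTS for a tertiary amine: a trivalent nitrogen with no H, bonded to three carbons.
The molecule carries 2 separate instances of a dimethylamino group (-N(CH3)2) meeting every constraint; each maps to a distinct set of atoms, giving 2 matches.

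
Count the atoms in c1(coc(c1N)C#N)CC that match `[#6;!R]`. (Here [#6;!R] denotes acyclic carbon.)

3

Check the 10 heavy atoms by environment: 1× o (aromatic, in 5-ring) → no; 4× c (aromatic, in 5-ring) → no; 3× C (acyclic) → match; 2× N (acyclic) → no.
That gives 3 matching atoms.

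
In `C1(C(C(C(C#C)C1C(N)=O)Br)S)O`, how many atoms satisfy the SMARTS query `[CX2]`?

2

The query [CX2] means: C with X2: aliphatic carbon with exactly 2 total connections.
Check the 13 heavy atoms by environment: 5× C (X4) → no; 1× C (X3) → no; 1× O (X1) → no; 1× N (X3) → no; 1× O (X2) → no; 2× C (X2) → match; 1× Br (X1) → no; 1× S (X2) → no.
That gives 2 matching atoms.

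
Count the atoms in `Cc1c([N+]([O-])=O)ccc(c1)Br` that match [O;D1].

Check the 11 heavy atoms by environment: 3× c (aromatic, D2) → no; 3× c (aromatic, D3) → no; 1× Br (D1) → no; 1× N (charge +1, D3) → no; 1× O (charge -1, D1) → match; 1× O (D1) → match; 1× C (D1) → no.
Summing the matching environments: 1 + 1 = 2 matching atoms.

2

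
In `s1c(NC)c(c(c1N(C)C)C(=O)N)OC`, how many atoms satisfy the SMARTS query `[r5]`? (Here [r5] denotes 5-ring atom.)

The query [r5] means: r5 matches atoms in a five-membered ring.
Check the 15 heavy atoms by environment: 1× s (aromatic, in 5-ring) → match; 4× c (aromatic, in 5-ring) → match; 5× C (acyclic) → no; 2× O (acyclic) → no; 3× N (acyclic) → no.
Summing the matching environments: 1 + 4 = 5 matching atoms.

5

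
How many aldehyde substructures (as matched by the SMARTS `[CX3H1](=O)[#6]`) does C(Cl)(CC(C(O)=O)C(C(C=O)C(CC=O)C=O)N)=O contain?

3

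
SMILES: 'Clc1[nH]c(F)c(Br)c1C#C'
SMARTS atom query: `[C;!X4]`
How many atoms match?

2

The query [C;!X4] means: aliphatic carbon that does not have four total connections.
Check the 10 heavy atoms by environment: 1× n (aromatic, X3) → no; 4× c (aromatic, X3) → no; 1× Br (X1) → no; 1× F (X1) → no; 1× Cl (X1) → no; 2× C (X2) → match.
That gives 2 matching atoms.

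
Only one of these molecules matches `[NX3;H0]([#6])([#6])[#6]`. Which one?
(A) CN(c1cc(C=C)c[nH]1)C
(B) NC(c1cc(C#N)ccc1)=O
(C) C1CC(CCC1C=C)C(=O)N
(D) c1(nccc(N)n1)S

[NX3;H0]([#6])([#6])[#6] describes a trivalent nitrogen with no H, bonded to three carbons (a tertiary amine).
(A) contains a dimethylamino group (-N(CH3)2), which satisfies every atom and bond constraint.
(B) has a primary amide (-C(=O)NH2) but the amide nitrogen has H2 and only one carbon neighbour.
(C) has a primary amide (-C(=O)NH2) but the amide nitrogen has H2 and only one carbon neighbour.
(D) has a primary amino group (-NH2) but the nitrogen has H2, not H0 with three carbons.
So the answer is (A).

A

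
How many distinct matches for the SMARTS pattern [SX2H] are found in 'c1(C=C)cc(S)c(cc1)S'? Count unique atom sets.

2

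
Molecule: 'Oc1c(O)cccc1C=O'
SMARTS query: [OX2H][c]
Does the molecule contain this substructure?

Yes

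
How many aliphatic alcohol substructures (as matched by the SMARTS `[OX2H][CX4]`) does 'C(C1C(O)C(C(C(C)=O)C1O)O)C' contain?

3

[OX2H][CX4] is the SMARTS for an aliphatic alcohol: a hydroxyl oxygen bound to an sp3 (X4) carbon.
The molecule carries 3 separate instances of a hydroxyl group (-OH) meeting every constraint; each maps to a distinct set of atoms, giving 3 matches.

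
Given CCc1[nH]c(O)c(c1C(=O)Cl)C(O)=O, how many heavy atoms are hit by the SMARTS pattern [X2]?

2

Check the 14 heavy atoms by environment: 1× n (aromatic, X3) → no; 4× c (aromatic, X3) → no; 2× C (X4) → no; 2× C (X3) → no; 2× O (X1) → no; 2× O (X2) → match; 1× Cl (X1) → no.
That gives 2 matching atoms.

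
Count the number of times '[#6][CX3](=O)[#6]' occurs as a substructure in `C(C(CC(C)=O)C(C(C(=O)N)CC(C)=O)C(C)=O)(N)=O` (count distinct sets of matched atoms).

[#6][CX3](=O)[#6] is the SMARTS for a ketone: a carbonyl carbon (no H) flanked by two carbons.
The molecule carries 3 separate instances of an acetyl/ketone group (-C(=O)CH3) meeting every constraint; each maps to a distinct set of atoms, giving 3 matches.

3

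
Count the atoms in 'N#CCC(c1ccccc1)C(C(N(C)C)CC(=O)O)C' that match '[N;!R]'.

The query [N;!R] means: aliphatic nitrogen not in a ring.
Check the 20 heavy atoms by environment: 10× C (acyclic) → no; 6× c (aromatic, in 6-ring) → no; 2× N (acyclic) → match; 2× O (acyclic) → no.
That gives 2 matching atoms.

2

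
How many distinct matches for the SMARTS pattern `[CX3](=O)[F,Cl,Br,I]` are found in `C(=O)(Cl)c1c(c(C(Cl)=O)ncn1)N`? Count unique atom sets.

2

[CX3](=O)[F,Cl,Br,I] is the SMARTS for an acyl halide: a carbonyl carbon bonded to a halogen.
The molecule carries 2 separate instances of an acyl chloride (-C(=O)Cl) meeting every constraint; each maps to a distinct set of atoms, giving 2 matches.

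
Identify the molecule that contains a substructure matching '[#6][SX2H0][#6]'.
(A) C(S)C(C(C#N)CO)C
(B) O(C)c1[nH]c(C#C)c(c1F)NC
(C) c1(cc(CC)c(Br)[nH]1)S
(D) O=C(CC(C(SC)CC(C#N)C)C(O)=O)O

D

[#6][SX2H0][#6] describes an aliphatic sulfur bridging two carbons with no H on the sulfur (a thioether).
(A) has a thiol (-SH) but the sulfur has H1, not H0 bridging two carbons.
(B) has a methoxy ether (-OCH3) but the bridging atom is O, not S.
(C) has a thiol (-SH) but the sulfur has H1, not H0 bridging two carbons.
(D) contains a methylthio ether (-SCH3), which satisfies every atom and bond constraint.
So the answer is (D).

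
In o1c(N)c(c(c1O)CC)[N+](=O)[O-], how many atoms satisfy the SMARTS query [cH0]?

4

The query [cH0] means: aromatic carbon with no attached hydrogen (substituted or ring-fusion).
Check the 12 heavy atoms by environment: 1× o (aromatic, H0) → no; 4× c (aromatic, H0) → match; 1× O (H1) → no; 1× N (charge +1, H0) → no; 1× O (charge -1, H0) → no; 1× O (H0) → no; 1× C (H2) → no; 1× C (H3) → no; 1× N (H2) → no.
That gives 4 matching atoms.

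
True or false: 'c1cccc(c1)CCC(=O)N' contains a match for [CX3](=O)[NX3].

True

The pattern [CX3](=O)[NX3] describes a carbonyl carbon bonded to a trivalent nitrogen — an amide.
The molecule carries a primary amide (-C(=O)NH2), whose atoms satisfy every constraint of the query, so the pattern matches.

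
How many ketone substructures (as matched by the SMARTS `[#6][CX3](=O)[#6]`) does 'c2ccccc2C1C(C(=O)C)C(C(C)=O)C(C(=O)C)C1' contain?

3

[#6][CX3](=O)[#6] is the SMARTS for a ketone: a carbonyl carbon (no H) flanked by two carbons.
The molecule carries 3 separate instances of an acetyl/ketone group (-C(=O)CH3) meeting every constraint; each maps to a distinct set of atoms, giving 3 matches.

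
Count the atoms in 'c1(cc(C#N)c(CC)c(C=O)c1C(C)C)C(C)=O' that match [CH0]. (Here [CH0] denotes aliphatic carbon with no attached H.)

2

The query [CH0] means: aliphatic carbon with no attached hydrogen.
Check the 18 heavy atoms by environment: 5× c (aromatic, H0) → no; 1× c (aromatic, H1) → no; 2× C (H0) → match; 1× N (H0) → no; 2× O (H0) → no; 4× C (H3) → no; 2× C (H1) → no; 1× C (H2) → no.
That gives 2 matching atoms.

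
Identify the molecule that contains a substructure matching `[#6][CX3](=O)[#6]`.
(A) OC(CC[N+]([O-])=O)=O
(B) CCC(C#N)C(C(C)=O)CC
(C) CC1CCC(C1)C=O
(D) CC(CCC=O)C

[#6][CX3](=O)[#6] describes a carbonyl carbon (no H) flanked by two carbons (a ketone).
(A) has a carboxylic acid group (-C(=O)OH) but one neighbour of the carbonyl carbon is O, not C.
(B) contains an acetyl/ketone group (-C(=O)CH3), which satisfies every atom and bond constraint.
(C) has an aldehyde (-CHO) but the carbonyl carbon has H1, so it is not flanked by two carbons.
(D) has an aldehyde (-CHO) but the carbonyl carbon has H1, so it is not flanked by two carbons.
So the answer is (B).

B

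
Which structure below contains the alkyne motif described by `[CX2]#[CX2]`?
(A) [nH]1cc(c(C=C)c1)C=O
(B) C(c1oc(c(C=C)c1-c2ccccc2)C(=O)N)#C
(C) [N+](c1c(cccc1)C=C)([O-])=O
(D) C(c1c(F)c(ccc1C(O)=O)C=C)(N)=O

[CX2]#[CX2] describes a carbon-carbon triple bond (an alkyne).
(A) has a vinyl group (-CH=CH2) but the C=C is a double bond; both carbons are CX3, not CX2.
(B) contains an ethynyl group (-C#CH), which satisfies every atom and bond constraint.
(C) has a vinyl group (-CH=CH2) but the C=C is a double bond; both carbons are CX3, not CX2.
(D) has a vinyl group (-CH=CH2) but the C=C is a double bond; both carbons are CX3, not CX2.
So the answer is (B).

B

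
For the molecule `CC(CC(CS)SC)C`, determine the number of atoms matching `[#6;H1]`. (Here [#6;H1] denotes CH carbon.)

2

The query [#6;H1] means: any carbon bearing exactly one hydrogen.
Check the 9 heavy atoms by environment: 2× C (H2) → no; 2× C (H1) → match; 3× C (H3) → no; 1× S (H0) → no; 1× S (H1) → no.
That gives 2 matching atoms.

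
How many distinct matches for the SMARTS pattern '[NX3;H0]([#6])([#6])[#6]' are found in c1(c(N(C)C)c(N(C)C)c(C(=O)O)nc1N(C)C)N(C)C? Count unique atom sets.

4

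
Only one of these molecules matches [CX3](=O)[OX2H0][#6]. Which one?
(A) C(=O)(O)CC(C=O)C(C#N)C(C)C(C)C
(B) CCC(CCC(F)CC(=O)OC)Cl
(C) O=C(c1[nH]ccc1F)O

B

[CX3](=O)[OX2H0][#6] describes a carbonyl carbon bonded to an oxygen that is itself bonded to carbon (no H on that O) (an ester).
(A) has a carboxylic acid group (-C(=O)OH) but the singly-bonded O carries H (OX2H1, not H0).
(B) contains a methyl-ester group (-C(=O)OCH3), which satisfies every atom and bond constraint.
(C) has a carboxylic acid group (-C(=O)OH) but the singly-bonded O carries H (OX2H1, not H0).
So the answer is (B).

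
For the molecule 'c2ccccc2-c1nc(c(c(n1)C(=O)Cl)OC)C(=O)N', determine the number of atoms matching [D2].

Check the 20 heavy atoms by environment: 2× n (aromatic, D2) → match; 5× c (aromatic, D3) → no; 2× C (D3) → no; 2× O (D1) → no; 1× N (D1) → no; 5× c (aromatic, D2) → match; 1× O (D2) → match; 1× C (D1) → no; 1× Cl (D1) → no.
Summing the matching environments: 2 + 5 + 1 = 8 matching atoms.

8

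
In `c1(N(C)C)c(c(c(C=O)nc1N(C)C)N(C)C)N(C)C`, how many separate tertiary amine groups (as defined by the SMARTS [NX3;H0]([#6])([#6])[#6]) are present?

4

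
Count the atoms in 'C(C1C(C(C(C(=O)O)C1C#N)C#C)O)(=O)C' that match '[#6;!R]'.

6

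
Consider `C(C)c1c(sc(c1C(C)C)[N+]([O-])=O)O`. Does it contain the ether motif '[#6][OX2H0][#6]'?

No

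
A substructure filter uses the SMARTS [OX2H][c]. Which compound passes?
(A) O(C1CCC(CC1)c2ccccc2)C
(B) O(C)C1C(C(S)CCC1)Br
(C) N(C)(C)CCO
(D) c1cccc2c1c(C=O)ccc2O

D

[OX2H][c] describes a hydroxyl oxygen attached to an aromatic carbon (a phenol).
(A) has a methoxy ether (-OCH3) but the oxygen has H0, not H1.
(B) has a methoxy ether (-OCH3) but the oxygen has H0, not H1.
(C) has a hydroxyl group (-OH) but the -OH is on an aliphatic carbon, not an aromatic c.
(D) contains a hydroxyl group (-OH), which satisfies every atom and bond constraint.
So the answer is (D).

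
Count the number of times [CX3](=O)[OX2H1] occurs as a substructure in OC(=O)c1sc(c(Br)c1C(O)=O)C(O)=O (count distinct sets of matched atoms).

[CX3](=O)[OX2H1] is the SMARTS for a carboxylic acid: an sp2 carbon double-bonded to O and single-bonded to an -OH oxygen.
The molecule carries 3 separate instances of a carboxylic acid group (-C(=O)OH) meeting every constraint; each maps to a distinct set of atoms, giving 3 matches.

3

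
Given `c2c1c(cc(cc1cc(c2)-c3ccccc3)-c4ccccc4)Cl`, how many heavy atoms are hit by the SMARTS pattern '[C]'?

The query [C] means: uppercase C matches aliphatic (non-aromatic) carbon only.
Check the 23 heavy atoms by environment: 22× c (aromatic) → no; 1× Cl → no.
No environment satisfies the query, so 0 matching atoms.

0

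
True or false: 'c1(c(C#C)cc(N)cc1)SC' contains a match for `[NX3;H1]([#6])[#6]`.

False

The pattern [NX3;H1]([#6])[#6] describes a trivalent nitrogen with one H, bonded to two carbons — a secondary amine.
The closest candidate here is a primary amino group (-NH2), but the nitrogen has H2 and only one carbon neighbour. No other fragment satisfies the full query, so there is no match.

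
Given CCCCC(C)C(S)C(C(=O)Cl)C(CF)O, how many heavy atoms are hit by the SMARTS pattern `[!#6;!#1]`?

5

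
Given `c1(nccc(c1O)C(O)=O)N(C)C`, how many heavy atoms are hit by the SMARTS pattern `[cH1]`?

The query [cH1] means: aromatic carbon bearing exactly one hydrogen.
Check the 13 heavy atoms by environment: 1× n (aromatic, H0) → no; 3× c (aromatic, H0) → no; 2× c (aromatic, H1) → match; 2× O (H1) → no; 1× C (H0) → no; 1× O (H0) → no; 1× N (H0) → no; 2× C (H3) → no.
That gives 2 matching atoms.

2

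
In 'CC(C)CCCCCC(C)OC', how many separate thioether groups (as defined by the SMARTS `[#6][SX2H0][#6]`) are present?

0

[#6][SX2H0][#6] is the SMARTS for a thioether: an aliphatic sulfur bridging two carbons with no H on the sulfur.
The molecule has a methoxy ether (-OCH3), but the bridging atom is O, not S; nothing else fits, so there are 0 matches.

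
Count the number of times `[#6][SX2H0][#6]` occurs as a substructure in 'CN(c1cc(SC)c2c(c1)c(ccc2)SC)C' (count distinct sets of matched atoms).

2

[#6][SX2H0][#6] is the SMARTS for a thioether: an aliphatic sulfur bridging two carbons with no H on the sulfur.
The molecule carries 2 separate instances of a methylthio ether (-SCH3) meeting every constraint; each maps to a distinct set of atoms, giving 2 matches.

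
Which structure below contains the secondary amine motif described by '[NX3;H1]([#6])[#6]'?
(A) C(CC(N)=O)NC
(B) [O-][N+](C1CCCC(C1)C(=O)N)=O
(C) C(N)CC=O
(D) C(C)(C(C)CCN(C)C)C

A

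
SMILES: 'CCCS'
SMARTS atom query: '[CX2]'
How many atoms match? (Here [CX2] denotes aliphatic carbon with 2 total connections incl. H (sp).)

0

The query [CX2] means: C with X2: aliphatic carbon with exactly 2 total connections.
Check the 4 heavy atoms by environment: 3× C (X4) → no; 1× S (X2) → no.
No environment satisfies the query, so 0 matching atoms.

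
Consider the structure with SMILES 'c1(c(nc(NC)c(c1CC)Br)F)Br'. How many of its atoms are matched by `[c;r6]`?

5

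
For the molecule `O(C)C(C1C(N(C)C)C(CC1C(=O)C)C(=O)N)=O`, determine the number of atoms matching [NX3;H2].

1

The query [NX3;H2] means: aliphatic N with 3 total connections, two of them H — an -NH2 nitrogen (amine or amide).
Check the 18 heavy atoms by environment: 4× C (H1, X4) → no; 1× C (H2, X4) → no; 1× N (H0, X3) → no; 4× C (H3, X4) → no; 3× C (H0, X3) → no; 3× O (H0, X1) → no; 1× N (H2, X3) → match; 1× O (H0, X2) → no.
That gives 1 matching atom.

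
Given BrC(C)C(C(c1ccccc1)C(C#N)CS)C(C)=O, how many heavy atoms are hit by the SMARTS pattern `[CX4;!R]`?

7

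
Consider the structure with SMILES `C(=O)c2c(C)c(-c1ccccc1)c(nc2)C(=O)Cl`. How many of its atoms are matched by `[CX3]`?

2

Check the 18 heavy atoms by environment: 1× n (aromatic, X2) → no; 11× c (aromatic, X3) → no; 1× C (X4) → no; 2× C (X3) → match; 2× O (X1) → no; 1× Cl (X1) → no.
That gives 2 matching atoms.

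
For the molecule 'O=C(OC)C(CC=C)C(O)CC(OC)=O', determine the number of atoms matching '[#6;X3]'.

The query [#6;X3] means: any carbon (aromatic or not) with three total connections.
Check the 15 heavy atoms by environment: 6× C (X4) → no; 4× C (X3) → match; 2× O (X1) → no; 3× O (X2) → no.
That gives 4 matching atoms.

4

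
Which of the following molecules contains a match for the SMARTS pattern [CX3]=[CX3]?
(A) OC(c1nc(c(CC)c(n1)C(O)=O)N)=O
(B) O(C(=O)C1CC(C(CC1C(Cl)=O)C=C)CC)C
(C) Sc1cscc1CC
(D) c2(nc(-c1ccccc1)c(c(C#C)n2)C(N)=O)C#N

B

[CX3]=[CX3] describes a non-aromatic C=C double bond between two sp2 carbons (an alkene).
(A) has an ethyl group (-CH2CH3) but its C-C bond is a single bond between CX4 carbons, not CX3=CX3.
(B) contains a vinyl group (-CH=CH2), which satisfies every atom and bond constraint.
(C) has an ethyl group (-CH2CH3) but its C-C bond is a single bond between CX4 carbons, not CX3=CX3.
(D) has an ethynyl group (-C#CH) but the C-C bond is a triple bond, not a double bond.
So the answer is (B).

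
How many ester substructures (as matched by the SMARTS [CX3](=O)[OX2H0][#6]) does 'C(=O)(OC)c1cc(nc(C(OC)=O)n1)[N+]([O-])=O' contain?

[CX3](=O)[OX2H0][#6] is the SMARTS for an ester: a carbonyl carbon bonded to an oxygen that is itself bonded to carbon (no H on that O).
The molecule carries 2 separate instances of a methyl-ester group (-C(=O)OCH3) meeting every constraint; each maps to a distinct set of atoms, giving 2 matches.

2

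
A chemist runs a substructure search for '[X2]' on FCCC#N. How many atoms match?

The query [X2] means: any atom with exactly two total connections (bonds + H).
Check the 5 heavy atoms by environment: 2× C (X4) → no; 1× C (X2) → match; 1× N (X1) → no; 1× F (X1) → no.
That gives 1 matching atom.

1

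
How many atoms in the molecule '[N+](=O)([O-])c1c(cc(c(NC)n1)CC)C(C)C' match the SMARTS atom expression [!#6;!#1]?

The query [!#6;!#1] means: not carbon and not hydrogen — any heteroatom.
Check the 16 heavy atoms by environment: 1× n (aromatic) → match; 5× c (aromatic) → no; 6× C → no; 1× N → match; 1× N (charge +1) → match; 1× O (charge -1) → match; 1× O → match.
Summing the matching environments: 1 + 1 + 1 + 1 + 1 = 5 matching atoms.

5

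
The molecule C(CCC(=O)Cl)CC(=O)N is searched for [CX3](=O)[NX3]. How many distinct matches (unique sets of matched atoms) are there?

1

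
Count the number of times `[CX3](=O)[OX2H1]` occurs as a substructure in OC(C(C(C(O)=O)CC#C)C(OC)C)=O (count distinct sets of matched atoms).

2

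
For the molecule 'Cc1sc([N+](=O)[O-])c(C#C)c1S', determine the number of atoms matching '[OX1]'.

The query [OX1] means: aliphatic oxygen with one total connection — typically a carbonyl =O or an oxide.
Check the 12 heavy atoms by environment: 1× s (aromatic, X2) → no; 4× c (aromatic, X3) → no; 1× N (charge +1, X3) → no; 1× O (charge -1, X1) → match; 1× O (X1) → match; 1× C (X4) → no; 1× S (X2) → no; 2× C (X2) → no.
Summing the matching environments: 1 + 1 = 2 matching atoms.

2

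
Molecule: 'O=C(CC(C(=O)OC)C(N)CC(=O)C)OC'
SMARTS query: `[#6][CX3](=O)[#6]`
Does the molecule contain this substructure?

The pattern [#6][CX3](=O)[#6] describes a carbonyl carbon (no H) flanked by two carbons — a ketone.
The molecule carries an acetyl/ketone group (-C(=O)CH3), whose atoms satisfy every constraint of the query, so the pattern matches.

Yes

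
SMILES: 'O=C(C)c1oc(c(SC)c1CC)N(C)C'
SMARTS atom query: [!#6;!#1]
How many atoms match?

The query [!#6;!#1] means: not carbon and not hydrogen — any heteroatom.
Check the 15 heavy atoms by environment: 1× o (aromatic) → match; 4× c (aromatic) → no; 1× S → match; 7× C → no; 1× O → match; 1× N → match.
Summing the matching environments: 1 + 1 + 1 + 1 = 4 matching atoms.

4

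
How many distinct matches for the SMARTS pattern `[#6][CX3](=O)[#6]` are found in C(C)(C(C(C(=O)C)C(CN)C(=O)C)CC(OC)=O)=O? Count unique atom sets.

[#6][CX3](=O)[#6] is the SMARTS for a ketone: a carbonyl carbon (no H) flanked by two carbons.
The molecule carries 3 separate instances of an acetyl/ketone group (-C(=O)CH3) meeting every constraint; each maps to a distinct set of atoms, giving 3 matches.

3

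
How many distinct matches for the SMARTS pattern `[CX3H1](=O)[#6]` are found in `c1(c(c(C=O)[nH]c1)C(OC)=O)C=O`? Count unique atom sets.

2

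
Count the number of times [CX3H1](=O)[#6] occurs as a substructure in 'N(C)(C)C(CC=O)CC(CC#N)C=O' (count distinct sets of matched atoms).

2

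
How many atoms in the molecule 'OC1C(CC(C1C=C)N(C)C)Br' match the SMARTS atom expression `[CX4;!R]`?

Check the 12 heavy atoms by environment: 5× C (X4, in 5-ring) → no; 1× Br (X1, acyclic) → no; 1× N (X3, acyclic) → no; 2× C (X4, acyclic) → match; 1× O (X2, acyclic) → no; 2× C (X3, acyclic) → no.
That gives 2 matching atoms.

2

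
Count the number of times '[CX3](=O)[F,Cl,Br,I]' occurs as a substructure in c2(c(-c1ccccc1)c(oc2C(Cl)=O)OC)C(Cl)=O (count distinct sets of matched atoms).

[CX3](=O)[F,Cl,Br,I] is the SMARTS for an acyl halide: a carbonyl carbon bonded to a halogen.
The molecule carries 2 separate instances of an acyl chloride (-C(=O)Cl) meeting every constraint; each maps to a distinct set of atoms, giving 2 matches.

2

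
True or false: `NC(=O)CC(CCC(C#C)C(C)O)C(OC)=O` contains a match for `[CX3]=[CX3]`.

The pattern [CX3]=[CX3] describes a non-aromatic C=C double bond between two sp2 carbons — an alkene.
The closest candidate here is an ethynyl group (-C#CH), but the C-C bond is a triple bond, not a double bond. No other fragment satisfies the full query, so there is no match.

False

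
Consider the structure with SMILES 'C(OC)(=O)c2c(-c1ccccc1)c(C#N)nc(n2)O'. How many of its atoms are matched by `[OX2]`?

2

Check the 19 heavy atoms by environment: 2× n (aromatic, X2) → no; 10× c (aromatic, X3) → no; 1× C (X2) → no; 1× N (X1) → no; 2× O (X2) → match; 1× C (X3) → no; 1× O (X1) → no; 1× C (X4) → no.
That gives 2 matching atoms.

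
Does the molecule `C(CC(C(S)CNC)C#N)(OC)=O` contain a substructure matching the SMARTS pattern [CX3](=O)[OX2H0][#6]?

Yes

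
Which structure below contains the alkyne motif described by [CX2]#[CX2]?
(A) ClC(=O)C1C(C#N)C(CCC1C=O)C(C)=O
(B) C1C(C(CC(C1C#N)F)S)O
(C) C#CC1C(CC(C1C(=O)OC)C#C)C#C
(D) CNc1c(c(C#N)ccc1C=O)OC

C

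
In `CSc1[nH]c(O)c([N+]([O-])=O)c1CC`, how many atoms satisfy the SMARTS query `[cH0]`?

The query [cH0] means: aromatic carbon with no attached hydrogen (substituted or ring-fusion).
Check the 13 heavy atoms by environment: 1× n (aromatic, H1) → no; 4× c (aromatic, H0) → match; 1× N (charge +1, H0) → no; 1× O (charge -1, H0) → no; 1× O (H0) → no; 1× S (H0) → no; 2× C (H3) → no; 1× O (H1) → no; 1× C (H2) → no.
That gives 4 matching atoms.

4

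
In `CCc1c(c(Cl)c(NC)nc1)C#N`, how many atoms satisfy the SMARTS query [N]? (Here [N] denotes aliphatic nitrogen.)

2

The query [N] means: uppercase N matches aliphatic (non-aromatic) nitrogen only.
Check the 13 heavy atoms by environment: 1× n (aromatic) → no; 5× c (aromatic) → no; 4× C → no; 2× N → match; 1× Cl → no.
That gives 2 matching atoms.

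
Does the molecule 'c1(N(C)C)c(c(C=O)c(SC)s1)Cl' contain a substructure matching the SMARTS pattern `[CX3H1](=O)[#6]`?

Yes

The pattern [CX3H1](=O)[#6] describes an sp2 carbon with one H, double-bonded to O and single-bonded to carbon — an aldehyde.
The molecule carries an aldehyde (-CHO), whose atoms satisfy every constraint of the query, so the pattern matches.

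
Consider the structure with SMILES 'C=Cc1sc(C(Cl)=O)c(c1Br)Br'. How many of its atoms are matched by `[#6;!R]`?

The query [#6;!R] means: carbon not in any ring.
Check the 12 heavy atoms by environment: 1× s (aromatic, in 5-ring) → no; 4× c (aromatic, in 5-ring) → no; 2× Br (acyclic) → no; 3× C (acyclic) → match; 1× O (acyclic) → no; 1× Cl (acyclic) → no.
That gives 3 matching atoms.

3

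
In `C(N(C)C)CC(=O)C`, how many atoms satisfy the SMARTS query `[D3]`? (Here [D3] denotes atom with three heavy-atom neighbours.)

2

The query [D3] means: atom with exactly three heavy-atom neighbours.
Check the 8 heavy atoms by environment: 2× C (D2) → no; 1× C (D3) → match; 1× O (D1) → no; 3× C (D1) → no; 1× N (D3) → match.
Summing the matching environments: 1 + 1 = 2 matching atoms.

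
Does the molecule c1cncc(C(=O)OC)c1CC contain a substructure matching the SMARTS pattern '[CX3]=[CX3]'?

The pattern [CX3]=[CX3] describes a non-aromatic C=C double bond between two sp2 carbons — an alkene.
The closest candidate here is an ethyl group (-CH2CH3), but its C-C bond is a single bond between CX4 carbons, not CX3=CX3. No other fragment satisfies the full query, so there is no match.

No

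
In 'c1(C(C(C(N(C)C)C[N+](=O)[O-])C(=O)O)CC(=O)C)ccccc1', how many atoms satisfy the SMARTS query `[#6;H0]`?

3

The query [#6;H0] means: any carbon with no attached hydrogen.
Check the 23 heavy atoms by environment: 2× C (H2) → no; 3× C (H1) → no; 1× N (H0) → no; 3× C (H3) → no; 1× N (charge +1, H0) → no; 1× O (charge -1, H0) → no; 3× O (H0) → no; 2× C (H0) → match; 1× O (H1) → no; 1× c (aromatic, H0) → match; 5× c (aromatic, H1) → no.
Summing the matching environments: 2 + 1 = 3 matching atoms.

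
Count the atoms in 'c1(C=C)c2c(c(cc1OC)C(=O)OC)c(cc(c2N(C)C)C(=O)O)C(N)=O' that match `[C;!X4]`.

5

The query [C;!X4] means: aliphatic carbon that does not have four total connections.
Check the 27 heavy atoms by environment: 10× c (aromatic, X3) → no; 5× C (X3) → match; 3× O (X1) → no; 2× N (X3) → no; 3× O (X2) → no; 4× C (X4) → no.
That gives 5 matching atoms.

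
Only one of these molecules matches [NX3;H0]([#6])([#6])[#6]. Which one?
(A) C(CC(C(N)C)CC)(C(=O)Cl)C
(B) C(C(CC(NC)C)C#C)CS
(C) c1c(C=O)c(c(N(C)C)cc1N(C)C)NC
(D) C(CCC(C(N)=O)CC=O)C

C

[NX3;H0]([#6])([#6])[#6] describes a trivalent nitrogen with no H, bonded to three carbons (a tertiary amine).
(A) has a primary amino group (-NH2) but the nitrogen has H2, not H0 with three carbons.
(B) has an N-methylamino group (-NHCH3) but the nitrogen still has one H (H1), not H0.
(C) contains a dimethylamino group (-N(CH3)2), which satisfies every atom and bond constraint.
(D) has a primary amide (-C(=O)NH2) but the amide nitrogen has H2 and only one carbon neighbour.
So the answer is (C).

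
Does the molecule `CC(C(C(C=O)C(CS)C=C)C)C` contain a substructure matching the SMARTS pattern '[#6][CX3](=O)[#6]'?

No

The pattern [#6][CX3](=O)[#6] describes a carbonyl carbon (no H) flanked by two carbons — a ketone.
The closest candidate here is an aldehyde (-CHO), but the carbonyl carbon has H1, so it is not flanked by two carbons. No other fragment satisfies the full query, so there is no match.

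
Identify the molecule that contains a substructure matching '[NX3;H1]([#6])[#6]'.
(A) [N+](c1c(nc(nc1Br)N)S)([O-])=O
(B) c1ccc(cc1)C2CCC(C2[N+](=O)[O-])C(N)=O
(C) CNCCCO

C

[NX3;H1]([#6])[#6] describes a trivalent nitrogen with one H, bonded to two carbons (a secondary amine).
(A) has a primary amino group (-NH2) but the nitrogen has H2 and only one carbon neighbour.
(B) has a primary amide (-C(=O)NH2) but the -C(=O)NH2 nitrogen has H2, not H1.
(C) contains an N-methylamino group (-NHCH3), which satisfies every atom and bond constraint.
So the answer is (C).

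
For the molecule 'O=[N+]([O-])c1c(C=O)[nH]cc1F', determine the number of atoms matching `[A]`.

6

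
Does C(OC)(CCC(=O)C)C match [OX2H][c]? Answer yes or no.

The pattern [OX2H][c] describes a hydroxyl oxygen attached to an aromatic carbon — a phenol.
The closest candidate here is a methoxy ether (-OCH3), but the oxygen has H0, not H1. No other fragment satisfies the full query, so there is no match.

No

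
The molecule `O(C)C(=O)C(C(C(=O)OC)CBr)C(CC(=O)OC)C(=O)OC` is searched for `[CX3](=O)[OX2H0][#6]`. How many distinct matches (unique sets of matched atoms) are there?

[CX3](=O)[OX2H0][#6] is the SMARTS for an ester: a carbonyl carbon bonded to an oxygen that is itself bonded to carbon (no H on that O).
The molecule carries 4 separate instances of a methyl-ester group (-C(=O)OCH3) meeting every constraint; each maps to a distinct set of atoms, giving 4 matches.

4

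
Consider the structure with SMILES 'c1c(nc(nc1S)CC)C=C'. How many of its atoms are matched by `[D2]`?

5

Check the 11 heavy atoms by environment: 2× n (aromatic, D2) → match; 3× c (aromatic, D3) → no; 1× c (aromatic, D2) → match; 2× C (D2) → match; 2× C (D1) → no; 1× S (D1) → no.
Summing the matching environments: 2 + 1 + 2 = 5 matching atoms.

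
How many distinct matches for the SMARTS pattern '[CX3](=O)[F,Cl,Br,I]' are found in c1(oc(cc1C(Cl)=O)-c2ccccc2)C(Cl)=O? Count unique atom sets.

2

[CX3](=O)[F,Cl,Br,I] is the SMARTS for an acyl halide: a carbonyl carbon bonded to a halogen.
The molecule carries 2 separate instances of an acyl chloride (-C(=O)Cl) meeting every constraint; each maps to a distinct set of atoms, giving 2 matches.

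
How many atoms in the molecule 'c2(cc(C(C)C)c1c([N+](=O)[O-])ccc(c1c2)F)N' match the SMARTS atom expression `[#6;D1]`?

2

The query [#6;D1] means: carbon bonded to exactly one heavy atom.
Check the 18 heavy atoms by environment: 6× c (aromatic, D3) → no; 4× c (aromatic, D2) → no; 1× F (D1) → no; 1× C (D3) → no; 2× C (D1) → match; 1× N (D1) → no; 1× N (charge +1, D3) → no; 1× O (charge -1, D1) → no; 1× O (D1) → no.
That gives 2 matching atoms.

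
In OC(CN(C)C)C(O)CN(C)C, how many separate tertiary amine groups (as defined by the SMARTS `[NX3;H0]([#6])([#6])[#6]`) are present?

2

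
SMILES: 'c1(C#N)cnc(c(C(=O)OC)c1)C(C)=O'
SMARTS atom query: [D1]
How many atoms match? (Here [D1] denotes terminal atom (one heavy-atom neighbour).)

The query [D1] means: atom with exactly one heavy-atom neighbour (degree 1).
Check the 15 heavy atoms by environment: 1× n (aromatic, D2) → no; 3× c (aromatic, D3) → no; 2× c (aromatic, D2) → no; 2× C (D3) → no; 2× O (D1) → match; 1× O (D2) → no; 2× C (D1) → match; 1× C (D2) → no; 1× N (D1) → match.
Summing the matching environments: 2 + 2 + 1 = 5 matching atoms.

5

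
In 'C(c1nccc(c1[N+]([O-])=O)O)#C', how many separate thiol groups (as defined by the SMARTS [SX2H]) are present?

0

[SX2H] is the SMARTS for a thiol: an aliphatic sulfur with two connections, one being H.
The molecule has a hydroxyl group (-OH), but it is an -OH, not an -SH; nothing else fits, so there are 0 matches.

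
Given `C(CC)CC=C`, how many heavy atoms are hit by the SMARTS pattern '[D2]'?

Check the 6 heavy atoms by environment: 4× C (D2) → match; 2× C (D1) → no.
That gives 4 matching atoms.

4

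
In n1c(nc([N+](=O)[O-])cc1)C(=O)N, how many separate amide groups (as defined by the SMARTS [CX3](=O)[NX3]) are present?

[CX3](=O)[NX3] is the SMARTS for an amide: a carbonyl carbon bonded to a trivalent nitrogen.
Exactly one fragment in the molecule meets all constraints, giving 1 match.

1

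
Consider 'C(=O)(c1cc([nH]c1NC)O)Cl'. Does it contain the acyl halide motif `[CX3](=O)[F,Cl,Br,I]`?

Yes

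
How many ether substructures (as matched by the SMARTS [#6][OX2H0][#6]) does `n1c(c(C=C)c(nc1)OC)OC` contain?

2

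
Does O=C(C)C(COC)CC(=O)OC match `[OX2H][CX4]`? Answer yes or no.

The pattern [OX2H][CX4] describes a hydroxyl oxygen bound to an sp3 (X4) carbon — an aliphatic alcohol.
The closest candidate here is a methoxy ether (-OCH3), but the oxygen has H0 (ether), not H1. No other fragment satisfies the full query, so there is no match.

No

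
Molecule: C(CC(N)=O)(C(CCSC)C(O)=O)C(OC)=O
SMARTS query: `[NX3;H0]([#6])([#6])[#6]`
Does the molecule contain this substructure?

No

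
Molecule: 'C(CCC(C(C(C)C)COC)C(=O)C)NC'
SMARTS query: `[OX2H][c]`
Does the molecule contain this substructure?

No

The pattern [OX2H][c] describes a hydroxyl oxygen attached to an aromatic carbon — a phenol.
The closest candidate here is a methoxy ether (-OCH3), but the oxygen has H0, not H1. No other fragment satisfies the full query, so there is no match.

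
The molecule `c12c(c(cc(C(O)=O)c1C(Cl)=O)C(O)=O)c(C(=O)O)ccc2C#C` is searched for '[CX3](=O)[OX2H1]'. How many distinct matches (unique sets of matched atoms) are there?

3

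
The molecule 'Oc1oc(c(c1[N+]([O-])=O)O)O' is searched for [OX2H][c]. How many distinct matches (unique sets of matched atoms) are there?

3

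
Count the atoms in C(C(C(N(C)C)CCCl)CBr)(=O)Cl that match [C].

8

The query [C] means: uppercase C matches aliphatic (non-aromatic) carbon only.
Check the 13 heavy atoms by environment: 8× C → match; 1× O → no; 2× Cl → no; 1× Br → no; 1× N → no.
That gives 8 matching atoms.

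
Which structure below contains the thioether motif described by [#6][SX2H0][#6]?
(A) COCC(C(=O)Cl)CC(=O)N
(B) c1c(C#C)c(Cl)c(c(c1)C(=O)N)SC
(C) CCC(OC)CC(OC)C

B

[#6][SX2H0][#6] describes an aliphatic sulfur bridging two carbons with no H on the sulfur (a thioether).
(A) has a methoxy ether (-OCH3) but the bridging atom is O, not S.
(B) contains a methylthio ether (-SCH3), which satisfies every atom and bond constraint.
(C) has a methoxy ether (-OCH3) but the bridging atom is O, not S.
So the answer is (B).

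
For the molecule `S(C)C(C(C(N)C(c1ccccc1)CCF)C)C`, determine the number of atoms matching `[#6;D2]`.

The query [#6;D2] means: any carbon bonded to exactly two heavy atoms.
Check the 18 heavy atoms by environment: 3× C (D1) → no; 4× C (D3) → no; 2× C (D2) → match; 1× N (D1) → no; 1× S (D2) → no; 1× c (aromatic, D3) → no; 5× c (aromatic, D2) → match; 1× F (D1) → no.
Summing the matching environments: 2 + 5 = 7 matching atoms.

7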